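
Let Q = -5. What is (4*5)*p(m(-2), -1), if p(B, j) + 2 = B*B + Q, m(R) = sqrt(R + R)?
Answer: -220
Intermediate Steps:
m(R) = sqrt(2)*sqrt(R) (m(R) = sqrt(2*R) = sqrt(2)*sqrt(R))
p(B, j) = -7 + B**2 (p(B, j) = -2 + (B*B - 5) = -2 + (B**2 - 5) = -2 + (-5 + B**2) = -7 + B**2)
(4*5)*p(m(-2), -1) = (4*5)*(-7 + (sqrt(2)*sqrt(-2))**2) = 20*(-7 + (sqrt(2)*(I*sqrt(2)))**2) = 20*(-7 + (2*I)**2) = 20*(-7 - 4) = 20*(-11) = -220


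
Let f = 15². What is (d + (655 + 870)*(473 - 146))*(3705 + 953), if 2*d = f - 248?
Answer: 2322774583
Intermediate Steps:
f = 225
d = -23/2 (d = (225 - 248)/2 = (½)*(-23) = -23/2 ≈ -11.500)
(d + (655 + 870)*(473 - 146))*(3705 + 953) = (-23/2 + (655 + 870)*(473 - 146))*(3705 + 953) = (-23/2 + 1525*327)*4658 = (-23/2 + 498675)*4658 = (997327/2)*4658 = 2322774583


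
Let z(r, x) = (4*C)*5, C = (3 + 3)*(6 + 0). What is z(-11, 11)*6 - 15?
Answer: 4305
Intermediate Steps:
C = 36 (C = 6*6 = 36)
z(r, x) = 720 (z(r, x) = (4*36)*5 = 144*5 = 720)
z(-11, 11)*6 - 15 = 720*6 - 15 = 4320 - 15 = 4305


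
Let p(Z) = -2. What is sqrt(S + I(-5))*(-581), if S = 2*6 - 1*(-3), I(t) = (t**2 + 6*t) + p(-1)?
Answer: -1162*sqrt(2) ≈ -1643.3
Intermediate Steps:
I(t) = -2 + t**2 + 6*t (I(t) = (t**2 + 6*t) - 2 = -2 + t**2 + 6*t)
S = 15 (S = 12 + 3 = 15)
sqrt(S + I(-5))*(-581) = sqrt(15 + (-2 + (-5)**2 + 6*(-5)))*(-581) = sqrt(15 + (-2 + 25 - 30))*(-581) = sqrt(15 - 7)*(-581) = sqrt(8)*(-581) = (2*sqrt(2))*(-581) = -1162*sqrt(2)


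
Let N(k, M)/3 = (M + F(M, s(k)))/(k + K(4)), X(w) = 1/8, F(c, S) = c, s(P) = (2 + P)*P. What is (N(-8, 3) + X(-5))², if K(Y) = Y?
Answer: 1225/64 ≈ 19.141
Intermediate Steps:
s(P) = P*(2 + P)
X(w) = ⅛
N(k, M) = 6*M/(4 + k) (N(k, M) = 3*((M + M)/(k + 4)) = 3*((2*M)/(4 + k)) = 3*(2*M/(4 + k)) = 6*M/(4 + k))
(N(-8, 3) + X(-5))² = (6*3/(4 - 8) + ⅛)² = (6*3/(-4) + ⅛)² = (6*3*(-¼) + ⅛)² = (-9/2 + ⅛)² = (-35/8)² = 1225/64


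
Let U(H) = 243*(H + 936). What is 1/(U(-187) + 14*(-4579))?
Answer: 1/117901 ≈ 8.4817e-6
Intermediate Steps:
U(H) = 227448 + 243*H (U(H) = 243*(936 + H) = 227448 + 243*H)
1/(U(-187) + 14*(-4579)) = 1/((227448 + 243*(-187)) + 14*(-4579)) = 1/((227448 - 45441) - 64106) = 1/(182007 - 64106) = 1/117901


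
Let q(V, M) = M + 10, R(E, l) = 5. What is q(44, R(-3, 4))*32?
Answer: 480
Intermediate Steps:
q(V, M) = 10 + M
q(44, R(-3, 4))*32 = (10 + 5)*32 = 15*32 = 480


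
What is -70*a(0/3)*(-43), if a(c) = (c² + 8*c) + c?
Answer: 0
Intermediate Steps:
a(c) = c² + 9*c
-70*a(0/3)*(-43) = -70*0/3*(9 + 0/3)*(-43) = -70*0*(⅓)*(9 + 0*(⅓))*(-43) = -0*(9 + 0)*(-43) = -0*9*(-43) = -70*0*(-43) = 0*(-43) = 0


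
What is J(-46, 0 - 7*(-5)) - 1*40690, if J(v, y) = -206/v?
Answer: -935767/23 ≈ -40686.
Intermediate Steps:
J(-46, 0 - 7*(-5)) - 1*40690 = -206/(-46) - 1*40690 = -206*(-1/46) - 40690 = 103/23 - 40690 = -935767/23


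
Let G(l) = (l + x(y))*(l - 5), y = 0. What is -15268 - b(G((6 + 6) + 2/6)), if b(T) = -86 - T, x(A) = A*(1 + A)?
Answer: -135824/9 ≈ -15092.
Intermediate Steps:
G(l) = l*(-5 + l) (G(l) = (l + 0*(1 + 0))*(l - 5) = (l + 0*1)*(-5 + l) = (l + 0)*(-5 + l) = l*(-5 + l))
-15268 - b(G((6 + 6) + 2/6)) = -15268 - (-86 - ((6 + 6) + 2/6)*(-5 + ((6 + 6) + 2/6))) = -15268 - (-86 - (12 + 2*(⅙))*(-5 + (12 + 2*(⅙)))) = -15268 - (-86 - (12 + ⅓)*(-5 + (12 + ⅓))) = -15268 - (-86 - 37*(-5 + 37/3)/3) = -15268 - (-86 - 37*22/(3*3)) = -15268 - (-86 - 1*814/9) = -15268 - (-86 - 814/9) = -15268 - 1*(-1588/9) = -15268 + 1588/9 = -135824/9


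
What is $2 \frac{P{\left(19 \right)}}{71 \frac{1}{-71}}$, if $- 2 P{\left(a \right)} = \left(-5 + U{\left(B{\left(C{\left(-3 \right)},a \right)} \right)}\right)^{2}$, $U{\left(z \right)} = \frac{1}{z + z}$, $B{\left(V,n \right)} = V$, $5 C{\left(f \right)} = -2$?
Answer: $\frac{625}{16} \approx 39.063$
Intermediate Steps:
$C{\left(f \right)} = - \frac{2}{5}$ ($C{\left(f \right)} = \frac{1}{5} \left(-2\right) = - \frac{2}{5}$)
$U{\left(z \right)} = \frac{1}{2 z}$
$P{\left(a \right)} = - \frac{625}{32}$ ($P{\left(a \right)} = - \frac{\left(-5 + \frac{1}{2 \left(- \frac{2}{5}\right)}\right)^{2}}{2} = - \frac{\left(-5 + \frac{1}{2} \left(- \frac{5}{2}\right)\right)^{2}}{2} = - \frac{\left(-5 - \frac{5}{4}\right)^{2}}{2} = - \frac{\left(- \frac{25}{4}\right)^{2}}{2} = \left(- \frac{1}{2}\right) \frac{625}{16} = - \frac{625}{32}$)
$2 \frac{P{\left(19 \right)}}{71 \frac{1}{-71}} = 2 \left(- \frac{625}{32 \frac{71}{-71}}\right) = 2 \left(- \frac{625}{32 \cdot 71 \left(- \frac{1}{71}\right)}\right) = 2 \left(- \frac{625}{32 \left(-1\right)}\right) = 2 \left(\left(- \frac{625}{32}\right) \left(-1\right)\right) = 2 \cdot \frac{625}{32} = \frac{625}{16}$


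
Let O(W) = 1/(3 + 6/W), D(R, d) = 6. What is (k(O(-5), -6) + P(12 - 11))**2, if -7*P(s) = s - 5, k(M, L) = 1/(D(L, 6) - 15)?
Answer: 841/3969 ≈ 0.21189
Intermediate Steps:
k(M, L) = -1/9 (k(M, L) = 1/(6 - 15) = 1/(-9) = -1/9)
P(s) = 5/7 - s/7 (P(s) = -(s - 5)/7 = -(-5 + s)/7 = 5/7 - s/7)
(k(O(-5), -6) + P(12 - 11))**2 = (-1/9 + (5/7 - (12 - 11)/7))**2 = (-1/9 + (5/7 - 1/7*1))**2 = (-1/9 + (5/7 - 1/7))**2 = (-1/9 + 4/7)**2 = (29/63)**2 = 841/3969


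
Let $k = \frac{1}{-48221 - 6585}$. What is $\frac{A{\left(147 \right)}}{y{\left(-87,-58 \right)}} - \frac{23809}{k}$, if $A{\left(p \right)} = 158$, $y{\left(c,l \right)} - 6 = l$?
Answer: $\frac{33926777325}{26} \approx 1.3049 \cdot 10^{9}$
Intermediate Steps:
$y{\left(c,l \right)} = 6 + l$
$k = - \frac{1}{54806}$ ($k = \frac{1}{-54806} = - \frac{1}{54806} \approx -1.8246 \cdot 10^{-5}$)
$\frac{A{\left(147 \right)}}{y{\left(-87,-58 \right)}} - \frac{23809}{k} = \frac{158}{6 - 58} - \frac{23809}{- \frac{1}{54806}} = \frac{158}{-52} - -1304876054 = 158 \left(- \frac{1}{52}\right) + 1304876054 = - \frac{79}{26} + 1304876054 = \frac{33926777325}{26}$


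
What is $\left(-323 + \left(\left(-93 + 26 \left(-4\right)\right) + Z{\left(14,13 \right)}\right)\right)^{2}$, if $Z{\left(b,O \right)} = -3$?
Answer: $273529$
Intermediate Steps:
$\left(-323 + \left(\left(-93 + 26 \left(-4\right)\right) + Z{\left(14,13 \right)}\right)\right)^{2} = \left(-323 + \left(\left(-93 + 26 \left(-4\right)\right) - 3\right)\right)^{2} = \left(-323 - 200\right)^{2} = \left(-523\right)^{2} = 273529$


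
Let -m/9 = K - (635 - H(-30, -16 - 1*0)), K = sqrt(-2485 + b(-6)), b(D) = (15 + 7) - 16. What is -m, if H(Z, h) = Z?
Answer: -5985 + 9*I*sqrt(2479) ≈ -5985.0 + 448.11*I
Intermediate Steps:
b(D) = 6 (b(D) = 22 - 16 = 6)
K = I*sqrt(2479) (K = sqrt(-2485 + 6) = sqrt(-2479) = I*sqrt(2479) ≈ 49.79*I)
m = 5985 - 9*I*sqrt(2479) (m = -9*(I*sqrt(2479) - (635 - 1*(-30))) = -9*(I*sqrt(2479) - (635 + 30)) = -9*(I*sqrt(2479) - 1*665) = -9*(I*sqrt(2479) - 665) = -9*(-665 + I*sqrt(2479)) = 5985 - 9*I*sqrt(2479) ≈ 5985.0 - 448.11*I)
-m = -(5985 - 9*I*sqrt(2479)) = -5985 + 9*I*sqrt(2479)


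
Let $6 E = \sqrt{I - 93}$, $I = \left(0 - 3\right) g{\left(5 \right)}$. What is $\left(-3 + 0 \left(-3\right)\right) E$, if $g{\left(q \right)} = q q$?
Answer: $- i \sqrt{42} \approx - 6.4807 i$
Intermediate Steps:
$g{\left(q \right)} = q^{2}$
$I = -75$ ($I = \left(0 - 3\right) 5^{2} = \left(-3\right) 25 = -75$)
$E = \frac{i \sqrt{42}}{3}$ ($E = \frac{\sqrt{-75 - 93}}{6} = \frac{\sqrt{-168}}{6} = \frac{2 i \sqrt{42}}{6} = \frac{i \sqrt{42}}{3} \approx 2.1602 i$)
$\left(-3 + 0 \left(-3\right)\right) E = \left(-3 + 0 \left(-3\right)\right) \frac{i \sqrt{42}}{3} = \left(-3 + 0\right) \frac{i \sqrt{42}}{3} = - 3 \frac{i \sqrt{42}}{3} = - i \sqrt{42}$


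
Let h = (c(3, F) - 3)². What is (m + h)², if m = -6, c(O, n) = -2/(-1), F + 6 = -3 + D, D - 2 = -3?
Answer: 25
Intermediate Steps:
D = -1 (D = 2 - 3 = -1)
F = -10 (F = -6 + (-3 - 1) = -6 - 4 = -10)
c(O, n) = 2 (c(O, n) = -2*(-1) = 2)
h = 1 (h = (2 - 3)² = (-1)² = 1)
(m + h)² = (-6 + 1)² = (-5)² = 25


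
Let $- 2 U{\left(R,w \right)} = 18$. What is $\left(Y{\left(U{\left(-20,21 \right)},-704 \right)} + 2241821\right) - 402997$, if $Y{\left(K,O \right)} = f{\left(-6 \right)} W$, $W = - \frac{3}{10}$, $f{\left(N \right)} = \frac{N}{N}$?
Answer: $\frac{18388237}{10} \approx 1.8388 \cdot 10^{6}$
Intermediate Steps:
$f{\left(N \right)} = 1$
$U{\left(R,w \right)} = -9$ ($U{\left(R,w \right)} = \left(- \frac{1}{2}\right) 18 = -9$)
$W = - \frac{3}{10}$ ($W = \left(-3\right) \frac{1}{10} = - \frac{3}{10} \approx -0.3$)
$Y{\left(K,O \right)} = - \frac{3}{10}$ ($Y{\left(K,O \right)} = 1 \left(- \frac{3}{10}\right) = - \frac{3}{10}$)
$\left(Y{\left(U{\left(-20,21 \right)},-704 \right)} + 2241821\right) - 402997 = \left(- \frac{3}{10} + 2241821\right) - 402997 = \frac{22418207}{10} + \left(-1365619 + 962622\right) = \frac{22418207}{10} - 402997 = \frac{18388237}{10}$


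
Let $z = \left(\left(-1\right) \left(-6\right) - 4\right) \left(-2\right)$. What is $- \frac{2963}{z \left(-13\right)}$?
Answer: $- \frac{2963}{52} \approx -56.981$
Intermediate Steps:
$z = -4$ ($z = \left(6 - 4\right) \left(-2\right) = 2 \left(-2\right) = -4$)
$- \frac{2963}{z \left(-13\right)} = - \frac{2963}{\left(-4\right) \left(-13\right)} = - \frac{2963}{52}$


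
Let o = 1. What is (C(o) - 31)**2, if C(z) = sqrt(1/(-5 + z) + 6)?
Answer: (62 - sqrt(23))**2/4 ≈ 818.08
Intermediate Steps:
C(z) = sqrt(6 + 1/(-5 + z))
(C(o) - 31)**2 = (sqrt((-29 + 6*1)/(-5 + 1)) - 31)**2 = (sqrt((-29 + 6)/(-4)) - 31)**2 = (sqrt(-1/4*(-23)) - 31)**2 = (sqrt(23/4) - 31)**2 = (sqrt(23)/2 - 31)**2 = (-31 + sqrt(23)/2)**2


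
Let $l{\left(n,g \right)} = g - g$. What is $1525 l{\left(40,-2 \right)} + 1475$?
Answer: $1475$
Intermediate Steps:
$l{\left(n,g \right)} = 0$
$1525 l{\left(40,-2 \right)} + 1475 = 1525 \cdot 0 + 1475 = 0 + 1475 = 1475$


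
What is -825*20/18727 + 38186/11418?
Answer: 263356111/106912443 ≈ 2.4633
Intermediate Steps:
-825*20/18727 + 38186/11418 = -16500*1/18727 + 38186*(1/11418) = -16500/18727 + 19093/5709 = 263356111/106912443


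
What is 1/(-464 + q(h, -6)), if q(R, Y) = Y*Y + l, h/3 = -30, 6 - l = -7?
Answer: -1/415 ≈ -0.0024096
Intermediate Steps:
l = 13 (l = 6 - 1*(-7) = 6 + 7 = 13)
h = -90 (h = 3*(-30) = -90)
q(R, Y) = 13 + Y² (q(R, Y) = Y*Y + 13 = Y² + 13 = 13 + Y²)
1/(-464 + q(h, -6)) = 1/(-464 + (13 + (-6)²)) = 1/(-464 + (13 + 36)) = 1/(-464 + 49) = 1/(-415) = -1/415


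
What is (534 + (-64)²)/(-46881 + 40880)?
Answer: -4630/6001 ≈ -0.77154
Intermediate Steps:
(534 + (-64)²)/(-46881 + 40880) = (534 + 4096)/(-6001) = 4630*(-1/6001) = -4630/6001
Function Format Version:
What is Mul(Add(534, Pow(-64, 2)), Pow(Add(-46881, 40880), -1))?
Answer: Rational(-4630, 6001) ≈ -0.77154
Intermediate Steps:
Mul(Add(534, Pow(-64, 2)), Pow(Add(-46881, 40880), -1)) = Mul(Add(534, 4096), Pow(-6001, -1)) = Mul(4630, Rational(-1, 6001)) = Rational(-4630, 6001)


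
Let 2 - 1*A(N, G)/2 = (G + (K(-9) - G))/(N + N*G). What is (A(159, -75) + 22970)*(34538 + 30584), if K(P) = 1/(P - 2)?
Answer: 96817949373242/64713 ≈ 1.4961e+9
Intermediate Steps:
K(P) = 1/(-2 + P)
A(N, G) = 4 + 2/(11*(N + G*N)) (A(N, G) = 4 - 2*(G + (1/(-2 - 9) - G))/(N + N*G) = 4 - 2*(G + (1/(-11) - G))/(N + G*N) = 4 - 2*(G + (-1/11 - G))/(N + G*N) = 4 - (-2)/(11*(N + G*N)) = 4 + 2/(11*(N + G*N)))
(A(159, -75) + 22970)*(34538 + 30584) = ((2/11)*(1 + 22*159 + 22*(-75)*159)/(159*(1 - 75)) + 22970)*(34538 + 30584) = ((2/11)*(1/159)*(1 + 3498 - 262350)/(-74) + 22970)*65122 = ((2/11)*(1/159)*(-1/74)*(-258851) + 22970)*65122 = (258851/64713 + 22970)*65122 = (1486716461/64713)*65122 = 96817949373242/64713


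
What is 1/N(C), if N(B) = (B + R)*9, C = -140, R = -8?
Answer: -1/1332 ≈ -0.00075075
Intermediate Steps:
N(B) = -72 + 9*B (N(B) = (B - 8)*9 = (-8 + B)*9 = -72 + 9*B)
1/N(C) = 1/(-72 + 9*(-140)) = 1/(-72 - 1260) = 1/(-1332) = -1/1332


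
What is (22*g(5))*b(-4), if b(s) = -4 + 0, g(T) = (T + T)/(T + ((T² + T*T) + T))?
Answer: -44/3 ≈ -14.667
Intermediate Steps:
g(T) = 2*T/(2*T + 2*T²) (g(T) = (2*T)/(T + ((T² + T²) + T)) = (2*T)/(T + (2*T² + T)) = (2*T)/(T + (T + 2*T²)) = (2*T)/(2*T + 2*T²) = 2*T/(2*T + 2*T²))
b(s) = -4
(22*g(5))*b(-4) = (22/(1 + 5))*(-4) = (22/6)*(-4) = (22*(⅙))*(-4) = (11/3)*(-4) = -44/3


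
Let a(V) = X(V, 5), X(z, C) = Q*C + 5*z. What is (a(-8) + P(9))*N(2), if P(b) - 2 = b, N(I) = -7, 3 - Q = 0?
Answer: 98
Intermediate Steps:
Q = 3 (Q = 3 - 1*0 = 3 + 0 = 3)
X(z, C) = 3*C + 5*z
a(V) = 15 + 5*V (a(V) = 3*5 + 5*V = 15 + 5*V)
P(b) = 2 + b
(a(-8) + P(9))*N(2) = ((15 + 5*(-8)) + (2 + 9))*(-7) = ((15 - 40) + 11)*(-7) = (-25 + 11)*(-7) = -14*(-7) = 98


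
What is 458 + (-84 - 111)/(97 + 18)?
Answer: 10495/23 ≈ 456.30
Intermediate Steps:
458 + (-84 - 111)/(97 + 18) = 458 - 195/115 = 458 - 195*1/115 = 458 - 39/23 = 10495/23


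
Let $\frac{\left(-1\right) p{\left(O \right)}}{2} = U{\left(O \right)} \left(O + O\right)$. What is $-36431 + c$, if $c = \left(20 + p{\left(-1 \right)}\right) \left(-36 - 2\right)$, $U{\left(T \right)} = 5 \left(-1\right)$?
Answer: $-36431$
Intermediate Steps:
$U{\left(T \right)} = -5$
$p{\left(O \right)} = 20 O$ ($p{\left(O \right)} = - 2 \left(- 5 \left(O + O\right)\right) = - 2 \left(- 5 \cdot 2 O\right) = - 2 \left(- 10 O\right) = 20 O$)
$c = 0$ ($c = \left(20 + 20 \left(-1\right)\right) \left(-36 - 2\right) = \left(20 - 20\right) \left(-36 - 2\right) = 0 \left(-38\right) = 0$)
$-36431 + c = -36431 + 0 = -36431$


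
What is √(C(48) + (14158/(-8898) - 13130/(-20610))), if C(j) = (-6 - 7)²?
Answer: √174431036941871/1018821 ≈ 12.963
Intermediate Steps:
C(j) = 169 (C(j) = (-13)² = 169)
√(C(48) + (14158/(-8898) - 13130/(-20610))) = √(169 + (14158/(-8898) - 13130/(-20610))) = √(169 + (14158*(-1/8898) - 13130*(-1/20610))) = √(169 + (-7079/4449 + 1313/2061)) = √(169 - 2916094/3056463) = √(513626153/3056463) = √174431036941871/1018821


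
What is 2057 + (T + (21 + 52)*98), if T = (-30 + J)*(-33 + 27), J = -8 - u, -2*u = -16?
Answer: 9487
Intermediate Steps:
u = 8 (u = -½*(-16) = 8)
J = -16 (J = -8 - 1*8 = -8 - 8 = -16)
T = 276 (T = (-30 - 16)*(-33 + 27) = -46*(-6) = 276)
2057 + (T + (21 + 52)*98) = 2057 + (276 + (21 + 52)*98) = 2057 + (276 + 73*98) = 2057 + (276 + 7154) = 2057 + 7430 = 9487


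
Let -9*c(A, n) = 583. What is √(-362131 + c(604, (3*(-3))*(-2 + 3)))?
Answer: I*√3259762/3 ≈ 601.83*I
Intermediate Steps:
c(A, n) = -583/9 (c(A, n) = -⅑*583 = -583/9)
√(-362131 + c(604, (3*(-3))*(-2 + 3))) = √(-362131 - 583/9) = √(-3259762/9) = I*√3259762/3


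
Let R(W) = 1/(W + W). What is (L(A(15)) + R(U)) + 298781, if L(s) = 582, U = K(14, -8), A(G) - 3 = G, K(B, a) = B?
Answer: 8382165/28 ≈ 2.9936e+5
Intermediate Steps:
A(G) = 3 + G
U = 14
R(W) = 1/(2*W)
(L(A(15)) + R(U)) + 298781 = (582 + (½)/14) + 298781 = (582 + (½)*(1/14)) + 298781 = (582 + 1/28) + 298781 = 16297/28 + 298781 = 8382165/28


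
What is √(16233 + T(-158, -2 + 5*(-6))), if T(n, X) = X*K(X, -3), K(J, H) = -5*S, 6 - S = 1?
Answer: √17033 ≈ 130.51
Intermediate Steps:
S = 5 (S = 6 - 1*1 = 6 - 1 = 5)
K(J, H) = -25 (K(J, H) = -5*5 = -25)
T(n, X) = -25*X (T(n, X) = X*(-25) = -25*X)
√(16233 + T(-158, -2 + 5*(-6))) = √(16233 - 25*(-2 + 5*(-6))) = √(16233 - 25*(-2 - 30)) = √(16233 - 25*(-32)) = √(16233 + 800) = √17033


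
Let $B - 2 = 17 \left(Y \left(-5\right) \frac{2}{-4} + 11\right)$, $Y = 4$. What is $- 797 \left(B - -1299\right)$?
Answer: $-1321426$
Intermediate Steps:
$B = 359$ ($B = 2 + 17 \left(4 \left(-5\right) \frac{2}{-4} + 11\right) = 2 + 17 \left(- 20 \cdot 2 \left(- \frac{1}{4}\right) + 11\right) = 2 + 17 \left(\left(-20\right) \left(- \frac{1}{2}\right) + 11\right) = 2 + 17 \left(10 + 11\right) = 2 + 17 \cdot 21 = 2 + 357 = 359$)
$- 797 \left(B - -1299\right) = - 797 \left(359 - -1299\right) = - 797 \left(359 + 1299\right) = \left(-797\right) 1658 = -1321426$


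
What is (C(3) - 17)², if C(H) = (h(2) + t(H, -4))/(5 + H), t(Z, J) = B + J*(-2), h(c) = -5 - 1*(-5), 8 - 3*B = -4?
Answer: 961/4 ≈ 240.25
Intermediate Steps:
B = 4 (B = 8/3 - ⅓*(-4) = 8/3 + 4/3 = 4)
h(c) = 0 (h(c) = -5 + 5 = 0)
t(Z, J) = 4 - 2*J (t(Z, J) = 4 + J*(-2) = 4 - 2*J)
C(H) = 12/(5 + H) (C(H) = (0 + (4 - 2*(-4)))/(5 + H) = (0 + (4 + 8))/(5 + H) = (0 + 12)/(5 + H) = 12/(5 + H))
(C(3) - 17)² = (12/(5 + 3) - 17)² = (12/8 - 17)² = (12*(⅛) - 17)² = (3/2 - 17)² = (-31/2)² = 961/4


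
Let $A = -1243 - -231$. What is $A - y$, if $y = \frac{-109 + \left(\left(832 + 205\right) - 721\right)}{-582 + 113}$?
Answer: $- \frac{474421}{469} \approx -1011.6$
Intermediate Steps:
$A = -1012$ ($A = -1243 + 231 = -1012$)
$y = - \frac{207}{469}$ ($y = \frac{-109 + \left(1037 - 721\right)}{-469} = \left(-109 + 316\right) \left(- \frac{1}{469}\right) = 207 \left(- \frac{1}{469}\right) = - \frac{207}{469} \approx -0.44136$)
$A - y = -1012 - - \frac{207}{469} = -1012 + \frac{207}{469} = - \frac{474421}{469}$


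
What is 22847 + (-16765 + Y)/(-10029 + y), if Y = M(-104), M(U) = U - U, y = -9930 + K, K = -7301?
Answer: 124565197/5452 ≈ 22848.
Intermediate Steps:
y = -17231 (y = -9930 - 7301 = -17231)
M(U) = 0
Y = 0
22847 + (-16765 + Y)/(-10029 + y) = 22847 + (-16765 + 0)/(-10029 - 17231) = 22847 - 16765/(-27260) = 22847 - 16765*(-1/27260) = 22847 + 3353/5452 = 124565197/5452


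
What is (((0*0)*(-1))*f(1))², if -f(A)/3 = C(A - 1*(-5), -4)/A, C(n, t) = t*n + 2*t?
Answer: 0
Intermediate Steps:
C(n, t) = 2*t + n*t (C(n, t) = n*t + 2*t = 2*t + n*t)
f(A) = -3*(-28 - 4*A)/A (f(A) = -3*(-4*(2 + (A - 1*(-5))))/A = -3*(-4*(2 + (A + 5)))/A = -3*(-4*(2 + (5 + A)))/A = -3*(-4*(7 + A))/A = -3*(-28 - 4*A)/A)
(((0*0)*(-1))*f(1))² = (((0*0)*(-1))*(12 + 84/1))² = ((0*(-1))*(12 + 84*1))² = (0*(12 + 84))² = (0*96)² = 0² = 0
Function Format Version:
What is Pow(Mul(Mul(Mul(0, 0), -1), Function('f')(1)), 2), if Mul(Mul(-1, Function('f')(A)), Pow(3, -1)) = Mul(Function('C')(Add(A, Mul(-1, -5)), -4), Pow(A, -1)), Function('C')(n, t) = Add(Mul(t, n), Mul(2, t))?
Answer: 0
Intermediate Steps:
Function('C')(n, t) = Add(Mul(2, t), Mul(n, t)) (Function('C')(n, t) = Add(Mul(n, t), Mul(2, t)) = Add(Mul(2, t), Mul(n, t)))
Function('f')(A) = Mul(-3, Pow(A, -1), Add(-28, Mul(-4, A))) (Function('f')(A) = Mul(-3, Mul(Mul(-4, Add(2, Add(A, Mul(-1, -5)))), Pow(A, -1))) = Mul(-3, Mul(Mul(-4, Add(2, Add(A, 5))), Pow(A, -1))) = Mul(-3, Mul(Mul(-4, Add(2, Add(5, A))), Pow(A, -1))) = Mul(-3, Mul(Mul(-4, Add(7, A)), Pow(A, -1))) = Mul(-3, Mul(Add(-28, Mul(-4, A)), Pow(A, -1))) = Mul(-3, Mul(Pow(A, -1), Add(-28, Mul(-4, A)))) = Mul(-3, Pow(A, -1), Add(-28, Mul(-4, A))))
Pow(Mul(Mul(Mul(0, 0), -1), Function('f')(1)), 2) = Pow(Mul(Mul(Mul(0, 0), -1), Add(12, Mul(84, Pow(1, -1)))), 2) = Pow(Mul(Mul(0, -1), Add(12, Mul(84, 1))), 2) = Pow(Mul(0, Add(12, 84)), 2) = Pow(Mul(0, 96), 2) = Pow(0, 2) = 0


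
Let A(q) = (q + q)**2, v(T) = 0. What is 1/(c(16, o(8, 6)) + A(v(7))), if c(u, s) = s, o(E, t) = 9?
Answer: 1/9 ≈ 0.11111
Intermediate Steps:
A(q) = 4*q**2 (A(q) = (2*q)**2 = 4*q**2)
1/(c(16, o(8, 6)) + A(v(7))) = 1/(9 + 4*0**2) = 1/(9 + 4*0) = 1/(9 + 0) = 1/9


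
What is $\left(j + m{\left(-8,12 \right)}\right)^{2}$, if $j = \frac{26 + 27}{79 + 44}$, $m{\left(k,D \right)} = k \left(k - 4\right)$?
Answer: $\frac{140683321}{15129} \approx 9298.9$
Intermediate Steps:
$m{\left(k,D \right)} = k \left(-4 + k\right)$
$j = \frac{53}{123} \approx 0.43089$
$\left(j + m{\left(-8,12 \right)}\right)^{2} = \left(\frac{53}{123} - 8 \left(-4 - 8\right)\right)^{2} = \left(\frac{53}{123} - -96\right)^{2} = \left(\frac{53}{123} + 96\right)^{2} = \left(\frac{11861}{123}\right)^{2} = \frac{140683321}{15129}$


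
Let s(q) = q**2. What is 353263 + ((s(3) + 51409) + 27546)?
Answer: 432227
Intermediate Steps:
353263 + ((s(3) + 51409) + 27546) = 353263 + ((3**2 + 51409) + 27546) = 353263 + ((9 + 51409) + 27546) = 353263 + (51418 + 27546) = 353263 + 78964 = 432227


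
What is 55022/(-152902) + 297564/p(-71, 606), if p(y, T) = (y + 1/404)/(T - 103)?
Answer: -1540961286615727/730948011 ≈ -2.1082e+6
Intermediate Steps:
p(y, T) = (1/404 + y)/(-103 + T) (p(y, T) = (y + 1/404)/(-103 + T) = (1/404 + y)/(-103 + T))
55022/(-152902) + 297564/p(-71, 606) = 55022/(-152902) + 297564/(((1/404 - 71)/(-103 + 606))) = 55022*(-1/152902) + 297564/((-28683/404/503)) = -27511/76451 + 297564/(((1/503)*(-28683/404))) = -27511/76451 + 297564/(-28683/203212) = -27511/76451 + 297564*(-203212/28683) = -27511/76451 - 20156191856/9561 = -1540961286615727/730948011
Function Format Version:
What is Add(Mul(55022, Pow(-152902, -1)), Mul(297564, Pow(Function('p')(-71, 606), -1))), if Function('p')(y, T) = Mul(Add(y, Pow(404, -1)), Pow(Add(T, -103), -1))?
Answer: Rational(-1540961286615727, 730948011) ≈ -2.1082e+6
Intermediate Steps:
Function('p')(y, T) = Mul(Pow(Add(-103, T), -1), Add(Rational(1, 404), y)) (Function('p')(y, T) = Mul(Add(y, Rational(1, 404)), Pow(Add(-103, T), -1)) = Mul(Add(Rational(1, 404), y), Pow(Add(-103, T), -1)) = Mul(Pow(Add(-103, T), -1), Add(Rational(1, 404), y)))
Add(Mul(55022, Pow(-152902, -1)), Mul(297564, Pow(Function('p')(-71, 606), -1))) = Add(Mul(55022, Pow(-152902, -1)), Mul(297564, Pow(Mul(Pow(Add(-103, 606), -1), Add(Rational(1, 404), -71)), -1))) = Add(Mul(55022, Rational(-1, 152902)), Mul(297564, Pow(Mul(Pow(503, -1), Rational(-28683, 404)), -1))) = Add(Rational(-27511, 76451), Mul(297564, Pow(Mul(Rational(1, 503), Rational(-28683, 404)), -1))) = Add(Rational(-27511, 76451), Mul(297564, Pow(Rational(-28683, 203212), -1))) = Add(Rational(-27511, 76451), Mul(297564, Rational(-203212, 28683))) = Add(Rational(-27511, 76451), Rational(-20156191856, 9561)) = Rational(-1540961286615727, 730948011)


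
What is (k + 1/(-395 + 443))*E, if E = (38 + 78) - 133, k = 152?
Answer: -124049/48 ≈ -2584.4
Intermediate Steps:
E = -17 (E = 116 - 133 = -17)
(k + 1/(-395 + 443))*E = (152 + 1/(-395 + 443))*(-17) = (152 + 1/48)*(-17) = (7297/48)*(-17) = -124049/48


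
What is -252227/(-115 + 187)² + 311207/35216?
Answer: -454320559/11409984 ≈ -39.818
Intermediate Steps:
-252227/(-115 + 187)² + 311207/35216 = -252227/(72²) + 311207*(1/35216) = -252227/5184 + 311207/35216 = -454320559/11409984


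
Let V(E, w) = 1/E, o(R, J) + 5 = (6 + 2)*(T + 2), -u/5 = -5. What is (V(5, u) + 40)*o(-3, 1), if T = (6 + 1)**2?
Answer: 81003/5 ≈ 16201.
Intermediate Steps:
T = 49 (T = 7**2 = 49)
u = 25 (u = -5*(-5) = 25)
o(R, J) = 403 (o(R, J) = -5 + (6 + 2)*(49 + 2) = -5 + 8*51 = -5 + 408 = 403)
(V(5, u) + 40)*o(-3, 1) = (1/5 + 40)*403 = (201/5)*403 = 81003/5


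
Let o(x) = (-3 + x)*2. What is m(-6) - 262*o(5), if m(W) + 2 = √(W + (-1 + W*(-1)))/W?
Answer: -1050 - I/6 ≈ -1050.0 - 0.16667*I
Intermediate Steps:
o(x) = -6 + 2*x
m(W) = -2 + I/W (m(W) = -2 + √(W + (-1 + W*(-1)))/W = -2 + √(W + (-1 - W))/W = -2 + √(-1)/W = -2 + I/W)
m(-6) - 262*o(5) = (-2 + I/(-6)) - 262*(-6 + 2*5) = (-2 + I*(-⅙)) - 262*(-6 + 10) = (-2 - I/6) - 262*4 = (-2 - I/6) - 1048 = -1050 - I/6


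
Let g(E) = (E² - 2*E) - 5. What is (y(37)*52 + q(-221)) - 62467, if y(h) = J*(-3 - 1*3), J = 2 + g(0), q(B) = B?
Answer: -61752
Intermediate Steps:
g(E) = -5 + E² - 2*E
J = -3 (J = 2 + (-5 + 0² - 2*0) = 2 + (-5 + 0 + 0) = 2 - 5 = -3)
y(h) = 18 (y(h) = -3*(-3 - 1*3) = -3*(-3 - 3) = -3*(-6) = 18)
(y(37)*52 + q(-221)) - 62467 = (18*52 - 221) - 62467 = (936 - 221) - 62467 = 715 - 62467 = -61752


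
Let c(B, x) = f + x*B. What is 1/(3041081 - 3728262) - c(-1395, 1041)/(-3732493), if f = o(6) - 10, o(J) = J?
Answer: -997927293512/2564898272233 ≈ -0.38907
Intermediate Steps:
f = -4 (f = 6 - 10 = -4)
c(B, x) = -4 + B*x (c(B, x) = -4 + x*B = -4 + B*x)
1/(3041081 - 3728262) - c(-1395, 1041)/(-3732493) = 1/(3041081 - 3728262) - (-4 - 1395*1041)/(-3732493) = 1/(-687181) - (-4 - 1452195)*(-1)/3732493 = -1/687181 - (-1452199)*(-1)/3732493 = -1/687181 - 1*1452199/3732493 = -1/687181 - 1452199/3732493 = -997927293512/2564898272233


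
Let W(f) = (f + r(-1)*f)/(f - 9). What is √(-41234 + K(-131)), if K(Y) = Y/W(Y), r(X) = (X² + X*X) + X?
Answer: 2*I*√10326 ≈ 203.23*I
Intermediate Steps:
r(X) = X + 2*X² (r(X) = (X² + X²) + X = 2*X² + X = X + 2*X²)
W(f) = 2*f/(-9 + f) (W(f) = (f + (-(1 + 2*(-1)))*f)/(f - 9) = (f + (-(1 - 2))*f)/(-9 + f) = (f + (-1*(-1))*f)/(-9 + f) = (f + 1*f)/(-9 + f) = (f + f)/(-9 + f) = (2*f)/(-9 + f) = 2*f/(-9 + f))
K(Y) = -9/2 + Y/2 (K(Y) = Y/((2*Y/(-9 + Y))) = Y*((-9 + Y)/(2*Y)) = -9/2 + Y/2)
√(-41234 + K(-131)) = √(-41234 + (-9/2 + (½)*(-131))) = √(-41234 + (-9/2 - 131/2)) = √(-41234 - 70) = √(-41304) = 2*I*√10326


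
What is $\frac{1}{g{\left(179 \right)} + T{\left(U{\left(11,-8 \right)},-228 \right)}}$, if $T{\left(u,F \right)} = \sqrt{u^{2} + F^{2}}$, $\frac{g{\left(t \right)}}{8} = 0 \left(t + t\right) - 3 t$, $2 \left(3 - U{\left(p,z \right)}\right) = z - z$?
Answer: $- \frac{1432}{6134541} - \frac{\sqrt{5777}}{6134541} \approx -0.00024582$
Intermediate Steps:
$U{\left(p,z \right)} = 3$ ($U{\left(p,z \right)} = 3 - \frac{z - z}{2} = 3 - 0 = 3 + 0 = 3$)
$g{\left(t \right)} = - 24 t$ ($g{\left(t \right)} = 8 \left(0 \left(t + t\right) - 3 t\right) = 8 \left(0 \cdot 2 t - 3 t\right) = 8 \left(0 - 3 t\right) = 8 \left(- 3 t\right) = - 24 t$)
$T{\left(u,F \right)} = \sqrt{F^{2} + u^{2}}$
$\frac{1}{g{\left(179 \right)} + T{\left(U{\left(11,-8 \right)},-228 \right)}} = \frac{1}{\left(-24\right) 179 + \sqrt{\left(-228\right)^{2} + 3^{2}}} = \frac{1}{-4296 + \sqrt{51984 + 9}} = \frac{1}{-4296 + \sqrt{51993}} = \frac{1}{-4296 + 3 \sqrt{5777}}$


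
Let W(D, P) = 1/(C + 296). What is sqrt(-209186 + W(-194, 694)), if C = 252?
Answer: 3*I*sqrt(1744983111)/274 ≈ 457.37*I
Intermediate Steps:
W(D, P) = 1/548 (W(D, P) = 1/(252 + 296) = 1/548)
sqrt(-209186 + W(-194, 694)) = sqrt(-209186 + 1/548) = sqrt(-114633927/548) = 3*I*sqrt(1744983111)/274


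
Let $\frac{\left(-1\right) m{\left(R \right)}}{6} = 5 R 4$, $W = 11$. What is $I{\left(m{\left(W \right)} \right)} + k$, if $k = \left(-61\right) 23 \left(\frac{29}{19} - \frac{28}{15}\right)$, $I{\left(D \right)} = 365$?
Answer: $\frac{240116}{285} \approx 842.51$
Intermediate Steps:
$m{\left(R \right)} = - 120 R$ ($m{\left(R \right)} = - 6 \cdot 5 R 4 = - 6 \cdot 20 R = - 120 R$)
$k = \frac{136091}{285}$ ($k = - 1403 \left(29 \cdot \frac{1}{19} - \frac{28}{15}\right) = - 1403 \left(\frac{29}{19} - \frac{28}{15}\right) = \left(-1403\right) \left(- \frac{97}{285}\right) = \frac{136091}{285} \approx 477.51$)
$I{\left(m{\left(W \right)} \right)} + k = 365 + \frac{136091}{285} = \frac{240116}{285}$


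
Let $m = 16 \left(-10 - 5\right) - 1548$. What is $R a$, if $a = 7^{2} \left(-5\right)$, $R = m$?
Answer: $438060$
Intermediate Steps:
$m = -1788$ ($m = 16 \left(-15\right) - 1548 = -240 - 1548 = -1788$)
$R = -1788$
$a = -245$ ($a = 49 \left(-5\right) = -245$)
$R a = \left(-1788\right) \left(-245\right) = 438060$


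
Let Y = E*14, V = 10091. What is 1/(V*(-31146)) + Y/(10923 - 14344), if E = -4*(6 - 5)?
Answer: 17600476595/1075200752406 ≈ 0.016369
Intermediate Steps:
E = -4 (E = -4*1 = -4)
Y = -56 (Y = -4*14 = -56)
1/(V*(-31146)) + Y/(10923 - 14344) = 1/(10091*(-31146)) - 56/(10923 - 14344) = (1/10091)*(-1/31146) - 56/(-3421) = -1/314294286 - 56*(-1/3421) = -1/314294286 + 56/3421 = 17600476595/1075200752406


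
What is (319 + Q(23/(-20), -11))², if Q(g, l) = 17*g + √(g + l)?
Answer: 35863261/400 + 53901*I*√15/100 ≈ 89658.0 + 2087.6*I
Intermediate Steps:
Q(g, l) = √(g + l) + 17*g
(319 + Q(23/(-20), -11))² = (319 + (√(23/(-20) - 11) + 17*(23/(-20))))² = (319 + (√(23*(-1/20) - 11) + 17*(23*(-1/20))))² = (319 + (√(-23/20 - 11) + 17*(-23/20)))² = (319 + (√(-243/20) - 391/20))² = (319 + (9*I*√15/10 - 391/20))² = (319 + (-391/20 + 9*I*√15/10))² = (5989/20 + 9*I*√15/10)²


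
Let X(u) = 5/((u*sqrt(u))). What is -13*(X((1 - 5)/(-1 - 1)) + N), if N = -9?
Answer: 117 - 65*sqrt(2)/4 ≈ 94.019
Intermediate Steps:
X(u) = 5/u**(3/2) (X(u) = 5/(u**(3/2)) = 5/u**(3/2))
-13*(X((1 - 5)/(-1 - 1)) + N) = -13*(5/((1 - 5)/(-1 - 1))**(3/2) - 9) = -13*(5/(-4/(-2))**(3/2) - 9) = -13*(5/(-4*(-1/2))**(3/2) - 9) = -13*(5/2**(3/2) - 9) = -13*(5*(sqrt(2)/4) - 9) = -13*(5*sqrt(2)/4 - 9) = -13*(-9 + 5*sqrt(2)/4) = 117 - 65*sqrt(2)/4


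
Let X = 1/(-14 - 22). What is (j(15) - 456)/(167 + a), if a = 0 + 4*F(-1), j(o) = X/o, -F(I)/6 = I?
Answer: -246241/103140 ≈ -2.3874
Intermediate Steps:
X = -1/36 (X = 1/(-36) = -1/36 ≈ -0.027778)
F(I) = -6*I
j(o) = -1/(36*o)
a = 24 (a = 0 + 4*(-6*(-1)) = 0 + 4*6 = 0 + 24 = 24)
(j(15) - 456)/(167 + a) = (-1/36/15 - 456)/(167 + 24) = (-1/36*1/15 - 456)/191 = (-1/540 - 456)*(1/191) = -246241/540*1/191 = -246241/103140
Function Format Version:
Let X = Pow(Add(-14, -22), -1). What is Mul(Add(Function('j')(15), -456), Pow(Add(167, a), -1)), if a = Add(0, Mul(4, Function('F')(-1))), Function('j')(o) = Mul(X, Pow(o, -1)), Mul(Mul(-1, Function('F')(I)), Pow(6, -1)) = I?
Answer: Rational(-246241, 103140) ≈ -2.3874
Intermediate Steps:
X = Rational(-1, 36) (X = Pow(-36, -1) = Rational(-1, 36) ≈ -0.027778)
Function('F')(I) = Mul(-6, I)
Function('j')(o) = Mul(Rational(-1, 36), Pow(o, -1))
a = 24 (a = Add(0, Mul(4, Mul(-6, -1))) = Add(0, Mul(4, 6)) = Add(0, 24) = 24)
Mul(Add(Function('j')(15), -456), Pow(Add(167, a), -1)) = Mul(Add(Mul(Rational(-1, 36), Pow(15, -1)), -456), Pow(Add(167, 24), -1)) = Mul(Add(Mul(Rational(-1, 36), Rational(1, 15)), -456), Pow(191, -1)) = Mul(Add(Rational(-1, 540), -456), Rational(1, 191)) = Mul(Rational(-246241, 540), Rational(1, 191)) = Rational(-246241, 103140)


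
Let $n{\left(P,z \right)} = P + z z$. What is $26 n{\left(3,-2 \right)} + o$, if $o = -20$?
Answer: $162$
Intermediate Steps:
$n{\left(P,z \right)} = P + z^{2}$
$26 n{\left(3,-2 \right)} + o = 26 \left(3 + \left(-2\right)^{2}\right) - 20 = 26 \left(3 + 4\right) - 20 = 26 \cdot 7 - 20 = 182 - 20 = 162$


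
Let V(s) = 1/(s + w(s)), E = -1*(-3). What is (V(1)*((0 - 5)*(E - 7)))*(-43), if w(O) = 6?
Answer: -860/7 ≈ -122.86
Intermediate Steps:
E = 3
V(s) = 1/(6 + s) (V(s) = 1/(s + 6) = 1/(6 + s))
(V(1)*((0 - 5)*(E - 7)))*(-43) = (((0 - 5)*(3 - 7))/(6 + 1))*(-43) = ((-5*(-4))/7)*(-43) = ((⅐)*20)*(-43) = (20/7)*(-43) = -860/7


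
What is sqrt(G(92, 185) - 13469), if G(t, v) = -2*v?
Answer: I*sqrt(13839) ≈ 117.64*I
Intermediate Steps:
sqrt(G(92, 185) - 13469) = sqrt(-2*185 - 13469) = sqrt(-370 - 13469) = sqrt(-13839) = I*sqrt(13839)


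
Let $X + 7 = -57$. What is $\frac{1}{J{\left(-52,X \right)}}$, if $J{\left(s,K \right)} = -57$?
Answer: $- \frac{1}{57} \approx -0.017544$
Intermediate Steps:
$X = -64$ ($X = -7 - 57 = -64$)
$\frac{1}{J{\left(-52,X \right)}} = \frac{1}{-57} = - \frac{1}{57}$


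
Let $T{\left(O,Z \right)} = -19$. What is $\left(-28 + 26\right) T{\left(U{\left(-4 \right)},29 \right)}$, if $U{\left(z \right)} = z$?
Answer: $38$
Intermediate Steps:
$\left(-28 + 26\right) T{\left(U{\left(-4 \right)},29 \right)} = \left(-28 + 26\right) \left(-19\right) = \left(-2\right) \left(-19\right) = 38$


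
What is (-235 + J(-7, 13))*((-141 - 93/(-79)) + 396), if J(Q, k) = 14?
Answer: -4472598/79 ≈ -56615.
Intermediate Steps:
(-235 + J(-7, 13))*((-141 - 93/(-79)) + 396) = (-235 + 14)*((-141 - 93/(-79)) + 396) = -221*((-141 - 93*(-1)/79) + 396) = -221*((-141 - 1*(-93/79)) + 396) = -221*((-141 + 93/79) + 396) = -221*(-11046/79 + 396) = -221*20238/79 = -4472598/79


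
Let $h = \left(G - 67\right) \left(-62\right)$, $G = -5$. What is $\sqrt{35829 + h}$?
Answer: $33 \sqrt{37} \approx 200.73$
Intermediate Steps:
$h = 4464$ ($h = \left(-5 - 67\right) \left(-62\right) = \left(-72\right) \left(-62\right) = 4464$)
$\sqrt{35829 + h} = \sqrt{35829 + 4464} = \sqrt{40293} = 33 \sqrt{37}$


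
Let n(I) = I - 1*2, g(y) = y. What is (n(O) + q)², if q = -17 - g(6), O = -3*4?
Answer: 1369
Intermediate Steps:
O = -12
n(I) = -2 + I (n(I) = I - 2 = -2 + I)
q = -23 (q = -17 - 1*6 = -17 - 6 = -23)
(n(O) + q)² = ((-2 - 12) - 23)² = (-14 - 23)² = (-37)² = 1369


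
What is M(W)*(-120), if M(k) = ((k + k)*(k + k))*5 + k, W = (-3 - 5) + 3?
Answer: -59400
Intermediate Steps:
W = -5 (W = -8 + 3 = -5)
M(k) = k + 20*k² (M(k) = ((2*k)*(2*k))*5 + k = (4*k²)*5 + k = 20*k² + k = k + 20*k²)
M(W)*(-120) = -5*(1 + 20*(-5))*(-120) = -5*(1 - 100)*(-120) = -5*(-99)*(-120) = 495*(-120) = -59400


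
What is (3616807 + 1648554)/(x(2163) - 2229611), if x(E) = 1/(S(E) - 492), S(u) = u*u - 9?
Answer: -24631716802548/10430271871547 ≈ -2.3616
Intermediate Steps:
S(u) = -9 + u² (S(u) = u² - 9 = -9 + u²)
x(E) = 1/(-501 + E²) (x(E) = 1/((-9 + E²) - 492) = 1/(-501 + E²))
(3616807 + 1648554)/(x(2163) - 2229611) = (3616807 + 1648554)/(1/(-501 + 2163²) - 2229611) = 5265361/(1/(-501 + 4678569) - 2229611) = 5265361/(1/4678068 - 2229611) = 5265361/(-10430271871547/4678068) = 5265361*(-4678068/10430271871547) = -24631716802548/10430271871547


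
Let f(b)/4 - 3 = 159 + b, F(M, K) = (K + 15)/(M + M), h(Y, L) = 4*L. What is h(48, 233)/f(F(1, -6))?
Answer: 466/333 ≈ 1.3994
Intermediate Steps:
F(M, K) = (15 + K)/(2*M) (F(M, K) = (15 + K)/((2*M)) = (15 + K)*(1/(2*M)) = (15 + K)/(2*M))
f(b) = 648 + 4*b (f(b) = 12 + 4*(159 + b) = 12 + (636 + 4*b) = 648 + 4*b)
h(48, 233)/f(F(1, -6)) = (4*233)/(648 + 4*((½)*(15 - 6)/1)) = 932/(648 + 4*((½)*1*9)) = 932/(648 + 4*(9/2)) = 932/(648 + 18) = 932/666 = 932*(1/666) = 466/333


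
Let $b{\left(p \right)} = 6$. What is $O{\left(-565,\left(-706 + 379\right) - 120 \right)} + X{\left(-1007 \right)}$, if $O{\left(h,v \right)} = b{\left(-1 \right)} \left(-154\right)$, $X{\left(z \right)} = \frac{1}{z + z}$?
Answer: $- \frac{1860937}{2014} \approx -924.0$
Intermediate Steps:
$X{\left(z \right)} = \frac{1}{2 z}$
$O{\left(h,v \right)} = -924$ ($O{\left(h,v \right)} = 6 \left(-154\right) = -924$)
$O{\left(-565,\left(-706 + 379\right) - 120 \right)} + X{\left(-1007 \right)} = -924 + \frac{1}{2 \left(-1007\right)} = -924 + \frac{1}{2} \left(- \frac{1}{1007}\right) = -924 - \frac{1}{2014} = - \frac{1860937}{2014}$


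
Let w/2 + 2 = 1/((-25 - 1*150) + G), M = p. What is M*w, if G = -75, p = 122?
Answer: -61122/125 ≈ -488.98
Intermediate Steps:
M = 122
w = -501/125 (w = -4 + 2/((-25 - 1*150) - 75) = -4 + 2/((-25 - 150) - 75) = -4 + 2/(-175 - 75) = -4 + 2/(-250) = -4 + 2*(-1/250) = -4 - 1/125 = -501/125 ≈ -4.0080)
M*w = 122*(-501/125) = -61122/125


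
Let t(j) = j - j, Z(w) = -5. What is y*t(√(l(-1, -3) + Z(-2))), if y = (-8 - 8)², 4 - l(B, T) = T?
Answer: 0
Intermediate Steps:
l(B, T) = 4 - T
y = 256 (y = (-16)² = 256)
t(j) = 0
y*t(√(l(-1, -3) + Z(-2))) = 256*0 = 0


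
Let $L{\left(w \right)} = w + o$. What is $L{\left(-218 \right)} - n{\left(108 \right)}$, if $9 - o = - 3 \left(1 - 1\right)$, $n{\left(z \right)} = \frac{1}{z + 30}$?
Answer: $- \frac{28843}{138} \approx -209.01$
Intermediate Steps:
$n{\left(z \right)} = \frac{1}{30 + z}$
$o = 9$ ($o = 9 - - 3 \left(1 - 1\right) = 9 - \left(-3\right) 0 = 9 - 0 = 9 + 0 = 9$)
$L{\left(w \right)} = 9 + w$ ($L{\left(w \right)} = w + 9 = 9 + w$)
$L{\left(-218 \right)} - n{\left(108 \right)} = \left(9 - 218\right) - \frac{1}{30 + 108} = -209 - \frac{1}{138} = - \frac{28843}{138}$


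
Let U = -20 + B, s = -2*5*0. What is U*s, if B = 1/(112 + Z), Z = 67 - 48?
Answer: 0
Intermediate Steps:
Z = 19
B = 1/131 (B = 1/(112 + 19) = 1/131 ≈ 0.0076336)
s = 0 (s = -10*0 = 0)
U = -2619/131 (U = -20 + 1/131 = -2619/131 ≈ -19.992)
U*s = -2619/131*0 = 0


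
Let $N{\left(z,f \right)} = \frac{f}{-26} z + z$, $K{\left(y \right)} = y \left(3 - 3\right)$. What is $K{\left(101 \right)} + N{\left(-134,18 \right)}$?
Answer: $- \frac{536}{13} \approx -41.231$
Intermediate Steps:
$K{\left(y \right)} = 0$ ($K{\left(y \right)} = y 0 = 0$)
$N{\left(z,f \right)} = z - \frac{f z}{26}$ ($N{\left(z,f \right)} = f \left(- \frac{1}{26}\right) z + z = - \frac{f}{26} z + z = - \frac{f z}{26} + z = z - \frac{f z}{26}$)
$K{\left(101 \right)} + N{\left(-134,18 \right)} = 0 + \frac{1}{26} \left(-134\right) \left(26 - 18\right) = 0 + \frac{1}{26} \left(-134\right) 8 = 0 - \frac{536}{13} = - \frac{536}{13}$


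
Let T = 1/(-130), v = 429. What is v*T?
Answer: -33/10 ≈ -3.3000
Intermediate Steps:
T = -1/130 ≈ -0.0076923
v*T = 429*(-1/130) = -33/10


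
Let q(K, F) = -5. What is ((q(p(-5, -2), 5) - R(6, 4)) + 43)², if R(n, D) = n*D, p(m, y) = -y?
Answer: 196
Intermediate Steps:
R(n, D) = D*n
((q(p(-5, -2), 5) - R(6, 4)) + 43)² = ((-5 - 4*6) + 43)² = ((-5 - 1*24) + 43)² = ((-5 - 24) + 43)² = (-29 + 43)² = 14² = 196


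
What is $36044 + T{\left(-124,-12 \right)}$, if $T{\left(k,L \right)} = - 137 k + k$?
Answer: $52908$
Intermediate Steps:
$T{\left(k,L \right)} = - 136 k$
$36044 + T{\left(-124,-12 \right)} = 36044 - -16864 = 36044 + 16864 = 52908$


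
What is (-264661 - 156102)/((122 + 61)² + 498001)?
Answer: -420763/531490 ≈ -0.79167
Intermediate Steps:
(-264661 - 156102)/((122 + 61)² + 498001) = -420763/(183² + 498001) = -420763/(33489 + 498001) = -420763/531490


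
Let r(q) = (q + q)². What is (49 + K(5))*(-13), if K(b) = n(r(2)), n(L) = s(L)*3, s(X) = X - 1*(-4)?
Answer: -1417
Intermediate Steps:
s(X) = 4 + X (s(X) = X + 4 = 4 + X)
r(q) = 4*q² (r(q) = (2*q)² = 4*q²)
n(L) = 12 + 3*L (n(L) = (4 + L)*3 = 12 + 3*L)
K(b) = 60 (K(b) = 12 + 3*(4*2²) = 12 + 3*(4*4) = 12 + 3*16 = 12 + 48 = 60)
(49 + K(5))*(-13) = (49 + 60)*(-13) = 109*(-13) = -1417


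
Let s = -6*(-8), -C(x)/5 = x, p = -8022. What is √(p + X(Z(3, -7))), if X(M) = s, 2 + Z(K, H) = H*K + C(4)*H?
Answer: 3*I*√886 ≈ 89.297*I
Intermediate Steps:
C(x) = -5*x
Z(K, H) = -2 - 20*H + H*K (Z(K, H) = -2 + (H*K + (-5*4)*H) = -2 + (H*K - 20*H) = -2 + (-20*H + H*K) = -2 - 20*H + H*K)
s = 48
X(M) = 48
√(p + X(Z(3, -7))) = √(-8022 + 48) = √(-7974) = 3*I*√886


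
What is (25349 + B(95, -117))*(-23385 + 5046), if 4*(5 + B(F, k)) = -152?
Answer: -464086734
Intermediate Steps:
B(F, k) = -43 (B(F, k) = -5 + (¼)*(-152) = -5 - 38 = -43)
(25349 + B(95, -117))*(-23385 + 5046) = (25349 - 43)*(-23385 + 5046) = 25306*(-18339) = -464086734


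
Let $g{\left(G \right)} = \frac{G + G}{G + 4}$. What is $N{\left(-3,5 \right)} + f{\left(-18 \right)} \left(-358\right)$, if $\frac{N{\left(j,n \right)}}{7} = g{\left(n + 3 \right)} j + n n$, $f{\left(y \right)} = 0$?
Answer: $147$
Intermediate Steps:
$g{\left(G \right)} = \frac{2 G}{4 + G}$
$N{\left(j,n \right)} = 7 n^{2} + \frac{14 j \left(3 + n\right)}{7 + n}$ ($N{\left(j,n \right)} = 7 \left(\frac{2 \left(n + 3\right)}{4 + \left(n + 3\right)} j + n n\right) = 7 \left(\frac{2 \left(3 + n\right)}{4 + \left(3 + n\right)} j + n^{2}\right) = 7 \left(\frac{2 \left(3 + n\right)}{7 + n} j + n^{2}\right) = 7 \left(\frac{2 j \left(3 + n\right)}{7 + n} + n^{2}\right) = 7 \left(n^{2} + \frac{2 j \left(3 + n\right)}{7 + n}\right) = 7 n^{2} + \frac{14 j \left(3 + n\right)}{7 + n}$)
$N{\left(-3,5 \right)} + f{\left(-18 \right)} \left(-358\right) = \frac{7 \left(5^{2} \left(7 + 5\right) + 2 \left(-3\right) \left(3 + 5\right)\right)}{7 + 5} + 0 \left(-358\right) = \frac{7 \left(25 \cdot 12 + 2 \left(-3\right) 8\right)}{12} + 0 = 7 \cdot \frac{1}{12} \left(300 - 48\right) + 0 = 7 \cdot \frac{1}{12} \cdot 252 + 0 = 147 + 0 = 147$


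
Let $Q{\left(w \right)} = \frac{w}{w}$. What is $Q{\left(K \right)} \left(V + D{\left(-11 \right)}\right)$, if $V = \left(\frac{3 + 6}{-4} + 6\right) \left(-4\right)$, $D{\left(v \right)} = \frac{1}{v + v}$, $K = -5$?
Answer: $- \frac{331}{22} \approx -15.045$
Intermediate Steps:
$D{\left(v \right)} = \frac{1}{2 v}$
$Q{\left(w \right)} = 1$
$V = -15$ ($V = \left(9 \left(- \frac{1}{4}\right) + 6\right) \left(-4\right) = \left(- \frac{9}{4} + 6\right) \left(-4\right) = \frac{15}{4} \left(-4\right) = -15$)
$Q{\left(K \right)} \left(V + D{\left(-11 \right)}\right) = 1 \left(-15 + \frac{1}{2 \left(-11\right)}\right) = 1 \left(-15 + \frac{1}{2} \left(- \frac{1}{11}\right)\right) = 1 \left(-15 - \frac{1}{22}\right) = 1 \left(- \frac{331}{22}\right) = - \frac{331}{22}$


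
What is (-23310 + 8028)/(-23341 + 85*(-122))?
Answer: 5094/11237 ≈ 0.45332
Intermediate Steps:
(-23310 + 8028)/(-23341 + 85*(-122)) = -15282/(-23341 - 10370) = -15282/(-33711) = -15282*(-1/33711) = 5094/11237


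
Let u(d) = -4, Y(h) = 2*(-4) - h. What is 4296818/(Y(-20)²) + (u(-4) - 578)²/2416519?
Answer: 5191695556399/173989368 ≈ 29839.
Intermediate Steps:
Y(h) = -8 - h
4296818/(Y(-20)²) + (u(-4) - 578)²/2416519 = 4296818/((-8 - 1*(-20))²) + (-4 - 578)²/2416519 = 4296818/((-8 + 20)²) + (-582)²*(1/2416519) = 4296818/(12²) + 338724*(1/2416519) = 4296818/144 + 338724/2416519 = 4296818*(1/144) + 338724/2416519 = 2148409/72 + 338724/2416519 = 5191695556399/173989368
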